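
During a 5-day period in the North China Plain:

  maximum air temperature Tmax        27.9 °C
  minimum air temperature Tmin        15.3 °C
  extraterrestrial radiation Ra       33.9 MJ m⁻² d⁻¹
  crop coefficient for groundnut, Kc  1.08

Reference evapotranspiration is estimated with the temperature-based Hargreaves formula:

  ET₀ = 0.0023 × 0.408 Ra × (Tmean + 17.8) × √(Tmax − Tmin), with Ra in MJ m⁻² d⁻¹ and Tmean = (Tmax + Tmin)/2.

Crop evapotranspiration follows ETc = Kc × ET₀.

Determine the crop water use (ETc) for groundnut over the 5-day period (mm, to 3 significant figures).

Tmean = (27.9 + 15.3)/2 = 21.60 °C
0.408 Ra = 0.408 × 33.9 = 13.8312 mm/d equivalent
ET₀ = 0.0023 × 13.8312 × (21.60 + 17.8) × √12.6 = 0.0023 × 13.8312 × 39.40 × 3.5496 = 4.4490 mm/d
ETc = Kc × ET₀ = 1.08 × 4.4490 = 4.8049 mm/d
Over 5 days: 4.8049 × 5 = 24.025 mm

24.0 mm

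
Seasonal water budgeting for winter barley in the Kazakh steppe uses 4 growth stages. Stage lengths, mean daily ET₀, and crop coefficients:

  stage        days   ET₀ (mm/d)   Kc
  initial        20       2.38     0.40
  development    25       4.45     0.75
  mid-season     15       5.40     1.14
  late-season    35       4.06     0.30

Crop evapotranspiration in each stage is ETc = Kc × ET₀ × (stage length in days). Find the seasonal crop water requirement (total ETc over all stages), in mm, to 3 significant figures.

237 mm

initial: 0.40 × 2.38 × 20 = 19.04 mm
development: 0.75 × 4.45 × 25 = 83.44 mm
mid-season: 1.14 × 5.40 × 15 = 92.34 mm
late-season: 0.30 × 4.06 × 35 = 42.63 mm
Seasonal total = 237.45 mm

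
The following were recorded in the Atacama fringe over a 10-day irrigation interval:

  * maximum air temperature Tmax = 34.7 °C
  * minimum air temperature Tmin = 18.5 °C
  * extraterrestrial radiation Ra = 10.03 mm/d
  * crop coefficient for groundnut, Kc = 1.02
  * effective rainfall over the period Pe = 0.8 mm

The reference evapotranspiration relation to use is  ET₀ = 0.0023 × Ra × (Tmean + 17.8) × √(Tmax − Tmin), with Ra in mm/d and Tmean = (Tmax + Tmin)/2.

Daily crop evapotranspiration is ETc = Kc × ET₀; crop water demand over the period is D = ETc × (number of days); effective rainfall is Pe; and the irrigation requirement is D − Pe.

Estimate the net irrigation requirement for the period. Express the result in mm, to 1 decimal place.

Tmean = (34.7 + 18.5)/2 = 26.60 °C
ET₀ = 0.0023 × 10.03 × (26.60 + 17.8) × √16.2 = 0.0023 × 10.03 × 44.40 × 4.0249 = 4.1226 mm/d
ETc = Kc × ET₀ = 1.02 × 4.1226 = 4.2051 mm/d
Crop demand D = ETc × 10 d = 4.2051 × 10 = 42.051 mm
D − Pe = 42.051 − 0.8 = 41.251 mm

41.3 mm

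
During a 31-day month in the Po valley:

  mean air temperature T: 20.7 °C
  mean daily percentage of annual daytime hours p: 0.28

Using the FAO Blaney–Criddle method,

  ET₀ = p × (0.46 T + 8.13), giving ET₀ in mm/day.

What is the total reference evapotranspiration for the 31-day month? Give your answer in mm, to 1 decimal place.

ET₀ = 0.28 × (0.46 × 20.7 + 8.13) = 0.28 × 17.652 = 4.9426 mm/d
Monthly total = 4.9426 × 31 = 153.221 mm

153.2 mm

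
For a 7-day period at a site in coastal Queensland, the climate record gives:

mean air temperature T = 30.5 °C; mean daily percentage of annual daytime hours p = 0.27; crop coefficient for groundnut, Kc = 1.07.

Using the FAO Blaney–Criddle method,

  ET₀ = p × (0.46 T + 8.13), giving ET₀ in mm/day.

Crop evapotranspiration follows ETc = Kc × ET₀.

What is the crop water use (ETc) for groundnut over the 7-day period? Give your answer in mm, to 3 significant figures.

44.8 mm

ET₀ = 0.27 × (0.46 × 30.5 + 8.13) = 0.27 × 22.160 = 5.9832 mm/d
ETc = Kc × ET₀ = 1.07 × 5.9832 = 6.4020 mm/d
Over 7 days: 6.4020 × 7 = 44.814 mm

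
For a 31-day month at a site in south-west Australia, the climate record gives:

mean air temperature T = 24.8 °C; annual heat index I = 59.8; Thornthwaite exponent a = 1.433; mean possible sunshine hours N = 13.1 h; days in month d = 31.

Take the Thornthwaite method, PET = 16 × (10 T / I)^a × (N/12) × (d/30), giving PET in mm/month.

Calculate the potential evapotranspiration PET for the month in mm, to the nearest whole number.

139 mm

10T/I = 10 × 24.8 / 59.8 = 4.1472
(10T/I)^a = 4.1472^1.433 = 7.6779
Uncorrected PET = 16 × 7.6779 = 122.846 mm
Correction = (N/12)(d/30) = (13.1/12)(31/30) = 1.1281
PET = 122.846 × 1.1281 = 138.583 mm/month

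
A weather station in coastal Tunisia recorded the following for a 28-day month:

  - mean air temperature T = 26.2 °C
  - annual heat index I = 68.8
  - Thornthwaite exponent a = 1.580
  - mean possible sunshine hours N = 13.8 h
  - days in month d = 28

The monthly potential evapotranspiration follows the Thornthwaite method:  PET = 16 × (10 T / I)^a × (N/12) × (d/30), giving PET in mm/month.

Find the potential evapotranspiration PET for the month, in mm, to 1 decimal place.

10T/I = 10 × 26.2 / 68.8 = 3.8081
(10T/I)^a = 3.8081^1.580 = 8.2703
Uncorrected PET = 16 × 8.2703 = 132.325 mm
Correction = (N/12)(d/30) = (13.8/12)(28/30) = 1.0733
PET = 132.325 × 1.0733 = 142.024 mm/month

142.0 mm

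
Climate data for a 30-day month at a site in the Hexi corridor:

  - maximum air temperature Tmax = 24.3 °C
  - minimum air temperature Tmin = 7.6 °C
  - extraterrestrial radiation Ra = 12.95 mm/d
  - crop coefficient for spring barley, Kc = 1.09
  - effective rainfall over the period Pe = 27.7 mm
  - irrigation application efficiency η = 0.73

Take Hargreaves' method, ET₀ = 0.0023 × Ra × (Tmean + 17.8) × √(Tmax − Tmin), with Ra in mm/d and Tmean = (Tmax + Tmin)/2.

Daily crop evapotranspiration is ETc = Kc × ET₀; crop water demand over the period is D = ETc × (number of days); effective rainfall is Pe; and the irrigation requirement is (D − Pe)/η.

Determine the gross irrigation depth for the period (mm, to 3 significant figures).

Tmean = (24.3 + 7.6)/2 = 15.95 °C
ET₀ = 0.0023 × 12.95 × (15.95 + 17.8) × √16.7 = 0.0023 × 12.95 × 33.75 × 4.0866 = 4.1080 mm/d
ETc = Kc × ET₀ = 1.09 × 4.1080 = 4.4777 mm/d
Crop demand D = ETc × 30 d = 4.4777 × 30 = 134.331 mm
D − Pe = 134.331 − 27.7 = 106.631 mm
Gross irrigation = 106.631 / 0.73 = 146.070 mm

146 mm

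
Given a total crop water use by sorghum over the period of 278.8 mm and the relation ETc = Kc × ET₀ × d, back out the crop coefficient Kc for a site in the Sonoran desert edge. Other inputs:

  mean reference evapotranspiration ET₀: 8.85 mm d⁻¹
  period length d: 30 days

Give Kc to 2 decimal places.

ETc = Kc × ET₀ × d  ⇒  Kc = ETc / (ET₀ × d)
Kc = 278.8 / (8.85 × 30) = 278.8 / 265.50 = 1.0501

1.05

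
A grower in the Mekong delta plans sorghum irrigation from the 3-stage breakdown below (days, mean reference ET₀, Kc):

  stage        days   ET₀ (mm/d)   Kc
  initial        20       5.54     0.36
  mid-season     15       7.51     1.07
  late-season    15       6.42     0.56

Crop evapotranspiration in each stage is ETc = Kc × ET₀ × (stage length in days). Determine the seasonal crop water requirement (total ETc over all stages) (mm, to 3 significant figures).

initial: 0.36 × 5.54 × 20 = 39.89 mm
mid-season: 1.07 × 7.51 × 15 = 120.54 mm
late-season: 0.56 × 6.42 × 15 = 53.93 mm
Seasonal total = 214.36 mm

214 mm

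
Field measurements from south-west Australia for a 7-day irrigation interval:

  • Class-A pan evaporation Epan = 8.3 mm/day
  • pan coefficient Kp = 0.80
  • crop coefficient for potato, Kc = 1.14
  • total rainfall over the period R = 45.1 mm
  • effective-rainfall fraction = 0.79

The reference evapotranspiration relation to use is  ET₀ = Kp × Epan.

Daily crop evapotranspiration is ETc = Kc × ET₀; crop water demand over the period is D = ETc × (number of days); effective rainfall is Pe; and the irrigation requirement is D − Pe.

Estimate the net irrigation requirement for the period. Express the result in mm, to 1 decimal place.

17.4 mm

ET₀ = 0.80 × 8.3 = 6.6400 mm/d
ETc = Kc × ET₀ = 1.14 × 6.6400 = 7.5696 mm/d
Crop demand D = ETc × 7 d = 7.5696 × 7 = 52.987 mm
Pe = 0.79 × 45.1 = 35.629 mm
D − Pe = 52.987 − 35.629 = 17.358 mm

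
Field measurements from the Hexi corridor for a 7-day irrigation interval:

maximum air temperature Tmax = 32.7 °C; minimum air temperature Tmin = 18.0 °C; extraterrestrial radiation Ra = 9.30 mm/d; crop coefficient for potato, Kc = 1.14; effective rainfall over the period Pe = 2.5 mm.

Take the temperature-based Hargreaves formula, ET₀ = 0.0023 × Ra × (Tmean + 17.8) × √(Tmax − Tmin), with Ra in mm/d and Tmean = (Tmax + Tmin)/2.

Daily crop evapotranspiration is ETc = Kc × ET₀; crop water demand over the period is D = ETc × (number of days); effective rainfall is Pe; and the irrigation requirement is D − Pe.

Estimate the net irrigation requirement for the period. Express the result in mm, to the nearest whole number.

Tmean = (32.7 + 18.0)/2 = 25.35 °C
ET₀ = 0.0023 × 9.30 × (25.35 + 17.8) × √14.7 = 0.0023 × 9.30 × 43.15 × 3.8341 = 3.5388 mm/d
ETc = Kc × ET₀ = 1.14 × 3.5388 = 4.0342 mm/d
Crop demand D = ETc × 7 d = 4.0342 × 7 = 28.239 mm
D − Pe = 28.239 − 2.5 = 25.739 mm

26 mm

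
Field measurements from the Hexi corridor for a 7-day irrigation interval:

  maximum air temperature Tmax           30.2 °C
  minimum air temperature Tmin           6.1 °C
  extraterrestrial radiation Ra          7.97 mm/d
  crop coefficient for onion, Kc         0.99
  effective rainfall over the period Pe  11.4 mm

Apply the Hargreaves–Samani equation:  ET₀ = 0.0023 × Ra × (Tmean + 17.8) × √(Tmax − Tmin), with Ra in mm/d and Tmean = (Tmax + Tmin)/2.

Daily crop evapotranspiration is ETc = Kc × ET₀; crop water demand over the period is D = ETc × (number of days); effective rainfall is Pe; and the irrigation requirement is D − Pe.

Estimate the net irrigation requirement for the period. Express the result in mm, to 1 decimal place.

Tmean = (30.2 + 6.1)/2 = 18.15 °C
ET₀ = 0.0023 × 7.97 × (18.15 + 17.8) × √24.1 = 0.0023 × 7.97 × 35.95 × 4.9092 = 3.2352 mm/d
ETc = Kc × ET₀ = 0.99 × 3.2352 = 3.2028 mm/d
Crop demand D = ETc × 7 d = 3.2028 × 7 = 22.420 mm
D − Pe = 22.420 − 11.4 = 11.020 mm

11.0 mm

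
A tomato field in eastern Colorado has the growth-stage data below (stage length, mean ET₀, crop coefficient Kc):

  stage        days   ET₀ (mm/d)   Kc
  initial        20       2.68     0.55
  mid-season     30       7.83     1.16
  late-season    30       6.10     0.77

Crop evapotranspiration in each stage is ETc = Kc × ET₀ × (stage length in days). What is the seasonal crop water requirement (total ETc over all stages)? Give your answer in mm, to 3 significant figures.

443 mm

initial: 0.55 × 2.68 × 20 = 29.48 mm
mid-season: 1.16 × 7.83 × 30 = 272.48 mm
late-season: 0.77 × 6.10 × 30 = 140.91 mm
Seasonal total = 442.87 mm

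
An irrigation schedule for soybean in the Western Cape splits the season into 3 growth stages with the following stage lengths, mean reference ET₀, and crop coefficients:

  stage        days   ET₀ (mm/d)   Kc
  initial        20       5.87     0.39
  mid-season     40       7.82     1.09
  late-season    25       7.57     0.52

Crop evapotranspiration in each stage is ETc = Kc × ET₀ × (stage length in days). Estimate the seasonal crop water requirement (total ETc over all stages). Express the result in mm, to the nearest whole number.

485 mm

initial: 0.39 × 5.87 × 20 = 45.79 mm
mid-season: 1.09 × 7.82 × 40 = 340.95 mm
late-season: 0.52 × 7.57 × 25 = 98.41 mm
Seasonal total = 485.15 mm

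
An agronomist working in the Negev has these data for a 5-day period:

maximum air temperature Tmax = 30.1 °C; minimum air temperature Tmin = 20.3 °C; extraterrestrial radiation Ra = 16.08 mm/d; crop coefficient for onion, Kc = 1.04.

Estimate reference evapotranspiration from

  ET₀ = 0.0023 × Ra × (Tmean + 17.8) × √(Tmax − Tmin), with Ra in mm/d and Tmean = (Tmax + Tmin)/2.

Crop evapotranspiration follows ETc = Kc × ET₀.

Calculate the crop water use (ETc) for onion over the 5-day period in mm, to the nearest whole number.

26 mm

Tmean = (30.1 + 20.3)/2 = 25.20 °C
ET₀ = 0.0023 × 16.08 × (25.20 + 17.8) × √9.8 = 0.0023 × 16.08 × 43.00 × 3.1305 = 4.9785 mm/d
ETc = Kc × ET₀ = 1.04 × 4.9785 = 5.1776 mm/d
Over 5 days: 5.1776 × 5 = 25.888 mm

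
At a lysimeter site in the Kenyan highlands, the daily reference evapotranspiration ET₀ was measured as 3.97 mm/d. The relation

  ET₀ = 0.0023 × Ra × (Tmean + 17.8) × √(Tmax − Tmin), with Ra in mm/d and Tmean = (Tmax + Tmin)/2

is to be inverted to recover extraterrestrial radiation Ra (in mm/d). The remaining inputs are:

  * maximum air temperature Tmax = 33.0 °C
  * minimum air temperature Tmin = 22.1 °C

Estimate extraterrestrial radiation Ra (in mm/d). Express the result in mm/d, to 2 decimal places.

11.53 mm/d

Tmean = 27.55 °C; √ΔT = 3.3015
Ra = ET₀ / [0.0023 × (Tmean+17.8) × √ΔT] = 3.97 / (0.0023 × 45.35 × 3.3015) = 11.529 mm/d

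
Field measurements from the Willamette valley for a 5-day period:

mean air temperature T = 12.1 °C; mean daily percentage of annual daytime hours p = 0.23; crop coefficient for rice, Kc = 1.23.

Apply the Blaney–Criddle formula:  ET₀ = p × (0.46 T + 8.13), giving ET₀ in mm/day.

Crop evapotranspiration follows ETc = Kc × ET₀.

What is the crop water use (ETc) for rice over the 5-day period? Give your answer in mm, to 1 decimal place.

19.4 mm

ET₀ = 0.23 × (0.46 × 12.1 + 8.13) = 0.23 × 13.696 = 3.1501 mm/d
ETc = Kc × ET₀ = 1.23 × 3.1501 = 3.8746 mm/d
Over 5 days: 3.8746 × 5 = 19.373 mm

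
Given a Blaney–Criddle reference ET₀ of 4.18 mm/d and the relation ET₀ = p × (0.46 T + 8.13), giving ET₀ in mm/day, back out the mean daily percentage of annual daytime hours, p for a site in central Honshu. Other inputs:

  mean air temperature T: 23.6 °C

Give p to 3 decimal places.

0.220

p = ET₀ / (0.46 T + 8.13) = 4.18 / (0.46 × 23.6 + 8.13) = 4.18 / 18.986 = 0.2202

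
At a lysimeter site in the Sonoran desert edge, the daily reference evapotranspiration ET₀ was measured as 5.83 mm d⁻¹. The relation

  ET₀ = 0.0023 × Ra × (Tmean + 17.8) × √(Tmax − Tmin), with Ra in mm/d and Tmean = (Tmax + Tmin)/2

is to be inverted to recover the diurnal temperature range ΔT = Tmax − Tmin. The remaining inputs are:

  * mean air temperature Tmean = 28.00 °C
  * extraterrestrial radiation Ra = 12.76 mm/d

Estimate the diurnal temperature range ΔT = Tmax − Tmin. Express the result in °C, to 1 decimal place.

√ΔT = ET₀ / [0.0023 × Ra × (Tmean+17.8)] = 5.83 / (0.0023 × 12.76 × 45.80) = 4.3374
ΔT = 4.3374² = 18.813 °C

18.8 °C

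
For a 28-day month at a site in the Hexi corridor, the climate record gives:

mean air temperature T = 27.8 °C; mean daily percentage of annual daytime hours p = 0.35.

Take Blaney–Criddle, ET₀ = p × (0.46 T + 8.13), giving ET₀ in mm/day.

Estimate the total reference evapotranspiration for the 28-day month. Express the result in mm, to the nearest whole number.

ET₀ = 0.35 × (0.46 × 27.8 + 8.13) = 0.35 × 20.918 = 7.3213 mm/d
Monthly total = 7.3213 × 28 = 204.996 mm

205 mm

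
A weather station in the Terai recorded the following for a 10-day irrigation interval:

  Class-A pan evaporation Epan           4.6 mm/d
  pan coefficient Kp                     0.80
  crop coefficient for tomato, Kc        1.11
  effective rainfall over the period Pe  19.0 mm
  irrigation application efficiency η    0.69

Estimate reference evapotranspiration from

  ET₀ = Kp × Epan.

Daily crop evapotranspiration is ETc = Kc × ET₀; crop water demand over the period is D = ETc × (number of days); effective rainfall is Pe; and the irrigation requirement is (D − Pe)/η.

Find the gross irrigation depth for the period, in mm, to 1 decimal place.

31.7 mm

ET₀ = 0.80 × 4.6 = 3.6800 mm/d
ETc = Kc × ET₀ = 1.11 × 3.6800 = 4.0848 mm/d
Crop demand D = ETc × 10 d = 4.0848 × 10 = 40.848 mm
D − Pe = 40.848 − 19.0 = 21.848 mm
Gross irrigation = 21.848 / 0.69 = 31.664 mm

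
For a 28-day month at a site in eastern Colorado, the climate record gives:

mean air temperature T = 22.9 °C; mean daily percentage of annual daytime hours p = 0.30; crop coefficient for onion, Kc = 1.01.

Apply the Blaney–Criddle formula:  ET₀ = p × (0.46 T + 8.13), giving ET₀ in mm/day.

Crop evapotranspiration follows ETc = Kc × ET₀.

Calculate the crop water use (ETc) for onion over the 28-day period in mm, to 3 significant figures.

ET₀ = 0.30 × (0.46 × 22.9 + 8.13) = 0.30 × 18.664 = 5.5992 mm/d
ETc = Kc × ET₀ = 1.01 × 5.5992 = 5.6552 mm/d
Over 28 days: 5.6552 × 28 = 158.346 mm

158 mm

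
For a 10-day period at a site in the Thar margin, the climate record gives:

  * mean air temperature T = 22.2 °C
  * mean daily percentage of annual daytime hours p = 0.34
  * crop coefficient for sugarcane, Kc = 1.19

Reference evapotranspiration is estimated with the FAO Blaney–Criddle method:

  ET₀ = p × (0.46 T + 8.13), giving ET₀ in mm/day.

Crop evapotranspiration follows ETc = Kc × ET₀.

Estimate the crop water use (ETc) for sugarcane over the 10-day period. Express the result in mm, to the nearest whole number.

ET₀ = 0.34 × (0.46 × 22.2 + 8.13) = 0.34 × 18.342 = 6.2363 mm/d
ETc = Kc × ET₀ = 1.19 × 6.2363 = 7.4212 mm/d
Over 10 days: 7.4212 × 10 = 74.212 mm

74 mm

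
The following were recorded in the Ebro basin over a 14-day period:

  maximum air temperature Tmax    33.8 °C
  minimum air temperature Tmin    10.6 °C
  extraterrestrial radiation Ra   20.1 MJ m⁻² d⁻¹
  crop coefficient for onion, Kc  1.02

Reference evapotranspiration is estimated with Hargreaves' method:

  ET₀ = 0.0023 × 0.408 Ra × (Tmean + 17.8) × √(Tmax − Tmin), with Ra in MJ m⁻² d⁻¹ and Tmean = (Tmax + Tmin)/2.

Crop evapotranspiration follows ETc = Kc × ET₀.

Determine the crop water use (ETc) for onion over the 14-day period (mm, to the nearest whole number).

Tmean = (33.8 + 10.6)/2 = 22.20 °C
0.408 Ra = 0.408 × 20.1 = 8.2008 mm/d equivalent
ET₀ = 0.0023 × 8.2008 × (22.20 + 17.8) × √23.2 = 0.0023 × 8.2008 × 40.00 × 4.8166 = 3.6340 mm/d
ETc = Kc × ET₀ = 1.02 × 3.6340 = 3.7067 mm/d
Over 14 days: 3.7067 × 14 = 51.894 mm

52 mm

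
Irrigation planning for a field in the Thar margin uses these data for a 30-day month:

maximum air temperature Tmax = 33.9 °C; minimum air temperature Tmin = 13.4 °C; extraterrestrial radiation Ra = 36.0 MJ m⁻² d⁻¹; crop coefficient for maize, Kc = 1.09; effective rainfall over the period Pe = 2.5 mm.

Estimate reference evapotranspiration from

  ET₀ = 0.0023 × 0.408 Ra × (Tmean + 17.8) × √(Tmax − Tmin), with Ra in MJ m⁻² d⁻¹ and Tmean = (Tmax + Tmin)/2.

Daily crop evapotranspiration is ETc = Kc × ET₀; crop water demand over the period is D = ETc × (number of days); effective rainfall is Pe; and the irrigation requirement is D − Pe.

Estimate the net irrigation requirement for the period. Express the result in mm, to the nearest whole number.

Tmean = (33.9 + 13.4)/2 = 23.65 °C
0.408 Ra = 0.408 × 36.0 = 14.6880 mm/d equivalent
ET₀ = 0.0023 × 14.6880 × (23.65 + 17.8) × √20.5 = 0.0023 × 14.6880 × 41.45 × 4.5277 = 6.3400 mm/d
ETc = Kc × ET₀ = 1.09 × 6.3400 = 6.9106 mm/d
Crop demand D = ETc × 30 d = 6.9106 × 30 = 207.318 mm
D − Pe = 207.318 − 2.5 = 204.818 mm

205 mm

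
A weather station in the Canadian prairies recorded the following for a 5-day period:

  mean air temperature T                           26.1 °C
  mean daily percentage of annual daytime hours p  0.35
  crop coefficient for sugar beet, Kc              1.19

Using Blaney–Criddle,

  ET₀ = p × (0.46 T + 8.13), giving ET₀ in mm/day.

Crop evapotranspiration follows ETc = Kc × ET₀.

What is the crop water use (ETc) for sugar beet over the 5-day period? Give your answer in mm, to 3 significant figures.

ET₀ = 0.35 × (0.46 × 26.1 + 8.13) = 0.35 × 20.136 = 7.0476 mm/d
ETc = Kc × ET₀ = 1.19 × 7.0476 = 8.3866 mm/d
Over 5 days: 8.3866 × 5 = 41.933 mm

41.9 mm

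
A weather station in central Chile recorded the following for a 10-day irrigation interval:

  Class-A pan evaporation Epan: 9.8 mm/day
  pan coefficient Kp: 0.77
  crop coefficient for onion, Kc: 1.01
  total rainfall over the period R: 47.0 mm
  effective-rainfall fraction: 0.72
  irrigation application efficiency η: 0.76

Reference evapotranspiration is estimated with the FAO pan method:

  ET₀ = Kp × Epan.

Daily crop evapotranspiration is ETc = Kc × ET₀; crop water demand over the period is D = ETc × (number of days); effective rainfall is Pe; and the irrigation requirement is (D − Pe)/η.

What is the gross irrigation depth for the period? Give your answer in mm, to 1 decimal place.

ET₀ = 0.77 × 9.8 = 7.5460 mm/d
ETc = Kc × ET₀ = 1.01 × 7.5460 = 7.6215 mm/d
Crop demand D = ETc × 10 d = 7.6215 × 10 = 76.215 mm
Pe = 0.72 × 47.0 = 33.840 mm
D − Pe = 76.215 − 33.840 = 42.375 mm
Gross irrigation = 42.375 / 0.76 = 55.757 mm

55.8 mm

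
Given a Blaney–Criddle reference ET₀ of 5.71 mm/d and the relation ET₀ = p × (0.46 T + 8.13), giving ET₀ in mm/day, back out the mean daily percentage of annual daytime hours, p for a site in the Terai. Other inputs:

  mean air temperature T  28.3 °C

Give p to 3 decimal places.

0.270

p = ET₀ / (0.46 T + 8.13) = 5.71 / (0.46 × 28.3 + 8.13) = 5.71 / 21.148 = 0.2700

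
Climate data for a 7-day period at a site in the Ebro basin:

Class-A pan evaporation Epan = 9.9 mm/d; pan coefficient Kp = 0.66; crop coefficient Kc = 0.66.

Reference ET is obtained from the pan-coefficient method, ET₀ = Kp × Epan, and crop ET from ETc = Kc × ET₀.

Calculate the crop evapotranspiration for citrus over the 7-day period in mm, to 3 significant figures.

ET₀ = 0.66 × 9.9 = 6.5340 mm/d
ETc = Kc × ET₀ = 0.66 × 6.5340 = 4.3124 mm/d
Over 7 days: 4.3124 × 7 = 30.187 mm

30.2 mm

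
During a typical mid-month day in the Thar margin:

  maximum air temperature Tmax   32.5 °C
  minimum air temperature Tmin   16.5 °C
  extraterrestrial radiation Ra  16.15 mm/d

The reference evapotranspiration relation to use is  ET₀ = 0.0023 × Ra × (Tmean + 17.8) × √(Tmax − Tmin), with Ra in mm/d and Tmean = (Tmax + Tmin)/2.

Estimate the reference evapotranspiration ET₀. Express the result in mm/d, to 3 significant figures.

Tmean = (32.5 + 16.5)/2 = 24.50 °C
ET₀ = 0.0023 × 16.15 × (24.50 + 17.8) × √16.0 = 0.0023 × 16.15 × 42.30 × 4.0000 = 6.2849 mm/d

6.28 mm/d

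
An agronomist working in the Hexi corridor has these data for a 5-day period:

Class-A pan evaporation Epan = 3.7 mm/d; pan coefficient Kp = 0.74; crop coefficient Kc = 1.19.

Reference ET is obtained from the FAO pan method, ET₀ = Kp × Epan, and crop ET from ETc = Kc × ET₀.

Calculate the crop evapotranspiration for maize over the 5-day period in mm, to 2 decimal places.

ET₀ = 0.74 × 3.7 = 2.7380 mm/d
ETc = Kc × ET₀ = 1.19 × 2.7380 = 3.2582 mm/d
Over 5 days: 3.2582 × 5 = 16.291 mm

16.29 mm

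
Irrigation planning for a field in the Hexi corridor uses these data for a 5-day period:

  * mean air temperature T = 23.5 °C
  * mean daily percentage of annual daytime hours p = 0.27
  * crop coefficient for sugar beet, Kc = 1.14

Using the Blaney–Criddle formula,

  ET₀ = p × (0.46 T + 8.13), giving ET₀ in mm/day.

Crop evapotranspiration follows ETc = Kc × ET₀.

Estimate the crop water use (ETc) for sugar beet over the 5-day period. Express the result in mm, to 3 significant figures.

ET₀ = 0.27 × (0.46 × 23.5 + 8.13) = 0.27 × 18.940 = 5.1138 mm/d
ETc = Kc × ET₀ = 1.14 × 5.1138 = 5.8297 mm/d
Over 5 days: 5.8297 × 5 = 29.149 mm

29.1 mm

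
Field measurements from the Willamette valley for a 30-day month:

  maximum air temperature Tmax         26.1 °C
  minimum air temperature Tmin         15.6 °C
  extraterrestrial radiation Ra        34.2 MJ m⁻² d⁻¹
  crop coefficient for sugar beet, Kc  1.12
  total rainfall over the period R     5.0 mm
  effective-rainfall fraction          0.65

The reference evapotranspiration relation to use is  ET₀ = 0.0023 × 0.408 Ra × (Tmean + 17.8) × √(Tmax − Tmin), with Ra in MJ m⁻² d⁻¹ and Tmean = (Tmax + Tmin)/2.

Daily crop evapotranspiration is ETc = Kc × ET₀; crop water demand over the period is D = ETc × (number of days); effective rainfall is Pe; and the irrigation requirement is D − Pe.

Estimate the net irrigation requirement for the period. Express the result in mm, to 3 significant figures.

Tmean = (26.1 + 15.6)/2 = 20.85 °C
0.408 Ra = 0.408 × 34.2 = 13.9536 mm/d equivalent
ET₀ = 0.0023 × 13.9536 × (20.85 + 17.8) × √10.5 = 0.0023 × 13.9536 × 38.65 × 3.2404 = 4.0194 mm/d
ETc = Kc × ET₀ = 1.12 × 4.0194 = 4.5017 mm/d
Crop demand D = ETc × 30 d = 4.5017 × 30 = 135.051 mm
Pe = 0.65 × 5.0 = 3.250 mm
D − Pe = 135.051 − 3.250 = 131.801 mm

132 mm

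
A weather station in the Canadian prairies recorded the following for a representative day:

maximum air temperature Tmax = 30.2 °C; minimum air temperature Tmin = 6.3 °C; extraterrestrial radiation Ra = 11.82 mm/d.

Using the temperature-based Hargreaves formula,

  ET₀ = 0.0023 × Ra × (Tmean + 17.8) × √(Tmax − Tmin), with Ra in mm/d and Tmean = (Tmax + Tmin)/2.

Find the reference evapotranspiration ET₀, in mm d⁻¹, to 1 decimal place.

Tmean = (30.2 + 6.3)/2 = 18.25 °C
ET₀ = 0.0023 × 11.82 × (18.25 + 17.8) × √23.9 = 0.0023 × 11.82 × 36.05 × 4.8888 = 4.7913 mm/d

4.8 mm d⁻¹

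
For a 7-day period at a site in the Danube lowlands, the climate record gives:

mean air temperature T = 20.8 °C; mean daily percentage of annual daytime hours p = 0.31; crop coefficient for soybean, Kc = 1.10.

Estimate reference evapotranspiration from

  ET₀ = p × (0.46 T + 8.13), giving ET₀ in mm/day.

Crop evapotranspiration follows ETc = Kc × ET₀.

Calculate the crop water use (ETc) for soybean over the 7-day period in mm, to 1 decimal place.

42.2 mm

ET₀ = 0.31 × (0.46 × 20.8 + 8.13) = 0.31 × 17.698 = 5.4864 mm/d
ETc = Kc × ET₀ = 1.10 × 5.4864 = 6.0350 mm/d
Over 7 days: 6.0350 × 7 = 42.245 mm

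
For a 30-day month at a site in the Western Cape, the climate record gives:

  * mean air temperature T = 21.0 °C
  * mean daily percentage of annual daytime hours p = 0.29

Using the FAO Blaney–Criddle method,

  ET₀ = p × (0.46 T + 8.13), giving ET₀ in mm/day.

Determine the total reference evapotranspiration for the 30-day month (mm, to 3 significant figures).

ET₀ = 0.29 × (0.46 × 21.0 + 8.13) = 0.29 × 17.790 = 5.1591 mm/d
Monthly total = 5.1591 × 30 = 154.773 mm

155 mm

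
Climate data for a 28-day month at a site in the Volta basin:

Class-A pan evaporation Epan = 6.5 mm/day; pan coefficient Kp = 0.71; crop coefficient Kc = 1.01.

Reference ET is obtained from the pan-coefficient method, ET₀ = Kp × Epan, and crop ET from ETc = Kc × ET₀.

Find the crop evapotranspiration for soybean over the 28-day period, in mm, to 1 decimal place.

ET₀ = 0.71 × 6.5 = 4.6150 mm/d
ETc = Kc × ET₀ = 1.01 × 4.6150 = 4.6612 mm/d
Over 28 days: 4.6612 × 28 = 130.514 mm

130.5 mm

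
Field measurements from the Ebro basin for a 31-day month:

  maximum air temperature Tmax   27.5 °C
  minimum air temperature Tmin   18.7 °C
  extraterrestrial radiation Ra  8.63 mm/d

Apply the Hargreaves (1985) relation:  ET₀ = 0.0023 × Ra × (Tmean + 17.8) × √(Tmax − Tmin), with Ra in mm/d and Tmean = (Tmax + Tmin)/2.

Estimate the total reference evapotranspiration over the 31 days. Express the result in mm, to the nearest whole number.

75 mm

Tmean = (27.5 + 18.7)/2 = 23.10 °C
ET₀ = 0.0023 × 8.63 × (23.10 + 17.8) × √8.8 = 0.0023 × 8.63 × 40.90 × 2.9665 = 2.4083 mm/d
Over 31 days: 2.4083 × 31 = 74.657 mm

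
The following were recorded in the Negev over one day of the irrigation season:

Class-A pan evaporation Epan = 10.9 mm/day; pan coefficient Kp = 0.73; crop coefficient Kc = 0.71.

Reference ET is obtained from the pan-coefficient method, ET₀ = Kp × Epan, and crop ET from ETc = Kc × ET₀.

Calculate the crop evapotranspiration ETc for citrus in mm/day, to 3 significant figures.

ET₀ = 0.73 × 10.9 = 7.9570 mm/d
ETc = Kc × ET₀ = 0.71 × 7.9570 = 5.6495 mm/d

5.65 mm/day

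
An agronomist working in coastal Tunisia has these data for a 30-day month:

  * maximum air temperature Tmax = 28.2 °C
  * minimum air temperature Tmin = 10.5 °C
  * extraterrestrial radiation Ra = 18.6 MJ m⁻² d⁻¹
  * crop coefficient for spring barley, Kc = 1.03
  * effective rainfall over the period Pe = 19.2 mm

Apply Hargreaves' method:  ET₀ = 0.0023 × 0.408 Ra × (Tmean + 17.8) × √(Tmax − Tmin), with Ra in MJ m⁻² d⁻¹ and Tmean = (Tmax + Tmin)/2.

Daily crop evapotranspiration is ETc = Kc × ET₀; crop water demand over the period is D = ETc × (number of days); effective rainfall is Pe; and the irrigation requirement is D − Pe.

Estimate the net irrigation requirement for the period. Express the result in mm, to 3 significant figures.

65.1 mm

Tmean = (28.2 + 10.5)/2 = 19.35 °C
0.408 Ra = 0.408 × 18.6 = 7.5888 mm/d equivalent
ET₀ = 0.0023 × 7.5888 × (19.35 + 17.8) × √17.7 = 0.0023 × 7.5888 × 37.15 × 4.2071 = 2.7280 mm/d
ETc = Kc × ET₀ = 1.03 × 2.7280 = 2.8098 mm/d
Crop demand D = ETc × 30 d = 2.8098 × 30 = 84.294 mm
D − Pe = 84.294 − 19.2 = 65.094 mm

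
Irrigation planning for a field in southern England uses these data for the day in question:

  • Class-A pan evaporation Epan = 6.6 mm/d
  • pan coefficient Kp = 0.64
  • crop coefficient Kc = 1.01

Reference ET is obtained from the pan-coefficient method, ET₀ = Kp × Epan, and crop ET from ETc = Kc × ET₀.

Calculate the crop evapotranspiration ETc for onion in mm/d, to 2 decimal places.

ET₀ = 0.64 × 6.6 = 4.2240 mm/d
ETc = Kc × ET₀ = 1.01 × 4.2240 = 4.2662 mm/d

4.27 mm/d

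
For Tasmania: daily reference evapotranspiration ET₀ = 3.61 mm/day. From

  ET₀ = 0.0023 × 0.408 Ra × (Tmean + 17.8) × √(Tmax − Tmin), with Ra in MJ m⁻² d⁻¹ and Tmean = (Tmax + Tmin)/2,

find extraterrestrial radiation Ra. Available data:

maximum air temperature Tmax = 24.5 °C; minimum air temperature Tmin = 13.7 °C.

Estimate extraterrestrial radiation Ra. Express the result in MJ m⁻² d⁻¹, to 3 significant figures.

Tmean = (24.5+13.7)/2 = 19.10 °C; ΔT = 10.8
Ra = ET₀ / [0.0023 × 0.408 × (Tmean+17.8) × √ΔT]
   = 3.61 / (0.0023 × 0.408 × 36.90 × 3.2863) = 31.724 MJ m⁻² d⁻¹

31.7 MJ m⁻² d⁻¹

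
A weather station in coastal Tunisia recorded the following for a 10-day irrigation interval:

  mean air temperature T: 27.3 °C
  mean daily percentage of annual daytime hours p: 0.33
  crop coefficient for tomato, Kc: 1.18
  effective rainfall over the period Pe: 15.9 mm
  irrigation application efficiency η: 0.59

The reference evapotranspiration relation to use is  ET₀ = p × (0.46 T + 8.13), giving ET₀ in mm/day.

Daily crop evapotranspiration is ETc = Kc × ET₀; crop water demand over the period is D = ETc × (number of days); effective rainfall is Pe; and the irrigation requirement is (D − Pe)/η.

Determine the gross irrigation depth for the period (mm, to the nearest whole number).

110 mm

ET₀ = 0.33 × (0.46 × 27.3 + 8.13) = 0.33 × 20.688 = 6.8270 mm/d
ETc = Kc × ET₀ = 1.18 × 6.8270 = 8.0559 mm/d
Crop demand D = ETc × 10 d = 8.0559 × 10 = 80.559 mm
D − Pe = 80.559 − 15.9 = 64.659 mm
Gross irrigation = 64.659 / 0.59 = 109.592 mm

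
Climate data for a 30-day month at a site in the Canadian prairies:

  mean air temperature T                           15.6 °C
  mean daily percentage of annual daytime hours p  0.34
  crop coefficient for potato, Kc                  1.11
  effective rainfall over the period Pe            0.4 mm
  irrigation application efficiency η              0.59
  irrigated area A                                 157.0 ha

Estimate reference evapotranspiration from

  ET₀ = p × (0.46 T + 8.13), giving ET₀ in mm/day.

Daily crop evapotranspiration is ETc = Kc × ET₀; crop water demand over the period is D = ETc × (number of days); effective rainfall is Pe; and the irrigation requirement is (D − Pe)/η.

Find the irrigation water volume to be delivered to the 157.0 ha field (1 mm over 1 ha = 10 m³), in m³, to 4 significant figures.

ET₀ = 0.34 × (0.46 × 15.6 + 8.13) = 0.34 × 15.306 = 5.2040 mm/d
ETc = Kc × ET₀ = 1.11 × 5.2040 = 5.7764 mm/d
Crop demand D = ETc × 30 d = 5.7764 × 30 = 173.292 mm
D − Pe = 173.292 − 0.4 = 172.892 mm
Gross irrigation = 172.892 / 0.59 = 293.037 mm
Volume = 293.037 mm × 157.0 ha × 10 = 460068.1 m³

460100 m³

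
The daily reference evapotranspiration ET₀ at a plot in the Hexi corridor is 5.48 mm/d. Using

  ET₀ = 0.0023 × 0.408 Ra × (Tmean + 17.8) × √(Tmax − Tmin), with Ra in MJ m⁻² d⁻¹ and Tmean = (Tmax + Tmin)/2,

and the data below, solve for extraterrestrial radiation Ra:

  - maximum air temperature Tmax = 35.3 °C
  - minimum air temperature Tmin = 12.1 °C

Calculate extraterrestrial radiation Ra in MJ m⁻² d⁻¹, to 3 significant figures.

29.2 MJ m⁻² d⁻¹

Tmean = (35.3+12.1)/2 = 23.70 °C; ΔT = 23.2
Ra = ET₀ / [0.0023 × 0.408 × (Tmean+17.8) × √ΔT]
   = 5.48 / (0.0023 × 0.408 × 41.50 × 4.8166) = 29.215 MJ m⁻² d⁻¹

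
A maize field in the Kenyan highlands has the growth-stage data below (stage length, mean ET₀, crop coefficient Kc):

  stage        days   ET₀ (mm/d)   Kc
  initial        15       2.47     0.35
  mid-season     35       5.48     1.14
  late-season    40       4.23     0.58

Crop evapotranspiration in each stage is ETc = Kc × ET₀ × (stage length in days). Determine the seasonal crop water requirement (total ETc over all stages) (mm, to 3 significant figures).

330 mm

initial: 0.35 × 2.47 × 15 = 12.97 mm
mid-season: 1.14 × 5.48 × 35 = 218.65 mm
late-season: 0.58 × 4.23 × 40 = 98.14 mm
Seasonal total = 329.76 mm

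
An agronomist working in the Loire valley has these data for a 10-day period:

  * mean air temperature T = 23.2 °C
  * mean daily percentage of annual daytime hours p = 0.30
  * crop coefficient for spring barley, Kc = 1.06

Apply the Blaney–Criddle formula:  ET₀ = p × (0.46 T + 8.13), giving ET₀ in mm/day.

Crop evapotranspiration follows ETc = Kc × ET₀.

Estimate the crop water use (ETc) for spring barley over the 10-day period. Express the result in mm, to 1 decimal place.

ET₀ = 0.30 × (0.46 × 23.2 + 8.13) = 0.30 × 18.802 = 5.6406 mm/d
ETc = Kc × ET₀ = 1.06 × 5.6406 = 5.9790 mm/d
Over 10 days: 5.9790 × 10 = 59.790 mm

59.8 mm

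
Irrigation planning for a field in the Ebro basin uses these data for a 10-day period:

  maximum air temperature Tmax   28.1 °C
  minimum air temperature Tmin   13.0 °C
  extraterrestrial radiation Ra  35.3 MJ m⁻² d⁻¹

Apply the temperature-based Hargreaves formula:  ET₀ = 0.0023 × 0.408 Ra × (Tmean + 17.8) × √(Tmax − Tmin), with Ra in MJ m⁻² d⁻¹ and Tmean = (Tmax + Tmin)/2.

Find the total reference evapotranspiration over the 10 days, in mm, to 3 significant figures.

49.4 mm

Tmean = (28.1 + 13.0)/2 = 20.55 °C
0.408 Ra = 0.408 × 35.3 = 14.4024 mm/d equivalent
ET₀ = 0.0023 × 14.4024 × (20.55 + 17.8) × √15.1 = 0.0023 × 14.4024 × 38.35 × 3.8859 = 4.9365 mm/d
Over 10 days: 4.9365 × 10 = 49.365 mm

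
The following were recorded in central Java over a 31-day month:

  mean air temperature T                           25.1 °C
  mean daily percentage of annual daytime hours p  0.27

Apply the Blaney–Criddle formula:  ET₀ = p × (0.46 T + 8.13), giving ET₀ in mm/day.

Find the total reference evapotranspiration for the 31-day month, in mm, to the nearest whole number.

ET₀ = 0.27 × (0.46 × 25.1 + 8.13) = 0.27 × 19.676 = 5.3125 mm/d
Monthly total = 5.3125 × 31 = 164.688 mm

165 mm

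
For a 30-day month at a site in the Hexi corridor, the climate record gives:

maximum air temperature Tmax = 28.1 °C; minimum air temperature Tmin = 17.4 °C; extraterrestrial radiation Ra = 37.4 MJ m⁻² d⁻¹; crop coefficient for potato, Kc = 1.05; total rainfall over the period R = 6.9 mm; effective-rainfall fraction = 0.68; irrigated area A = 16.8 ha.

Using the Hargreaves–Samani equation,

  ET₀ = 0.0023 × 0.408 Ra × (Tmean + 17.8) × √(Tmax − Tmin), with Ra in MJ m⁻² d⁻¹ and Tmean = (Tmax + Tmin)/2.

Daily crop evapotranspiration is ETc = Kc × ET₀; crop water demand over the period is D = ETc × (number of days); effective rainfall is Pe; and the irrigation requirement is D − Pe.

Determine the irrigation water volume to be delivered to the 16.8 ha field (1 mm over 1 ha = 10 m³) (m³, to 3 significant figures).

23800 m³

Tmean = (28.1 + 17.4)/2 = 22.75 °C
0.408 Ra = 0.408 × 37.4 = 15.2592 mm/d equivalent
ET₀ = 0.0023 × 15.2592 × (22.75 + 17.8) × √10.7 = 0.0023 × 15.2592 × 40.55 × 3.2711 = 4.6553 mm/d
ETc = Kc × ET₀ = 1.05 × 4.6553 = 4.8881 mm/d
Crop demand D = ETc × 30 d = 4.8881 × 30 = 146.643 mm
Pe = 0.68 × 6.9 = 4.692 mm
D − Pe = 146.643 − 4.692 = 141.951 mm
Volume = 141.951 mm × 16.8 ha × 10 = 23847.8 m³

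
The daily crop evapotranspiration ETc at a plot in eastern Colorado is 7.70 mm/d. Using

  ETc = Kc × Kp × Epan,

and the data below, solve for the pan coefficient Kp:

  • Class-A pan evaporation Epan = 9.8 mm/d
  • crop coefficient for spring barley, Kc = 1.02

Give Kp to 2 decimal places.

ETc = Kc × Kp × Epan  ⇒  Kp = ETc / (Kc × Epan)
Kp = 7.70 / (1.02 × 9.8) = 7.70 / 9.996 = 0.7703

0.77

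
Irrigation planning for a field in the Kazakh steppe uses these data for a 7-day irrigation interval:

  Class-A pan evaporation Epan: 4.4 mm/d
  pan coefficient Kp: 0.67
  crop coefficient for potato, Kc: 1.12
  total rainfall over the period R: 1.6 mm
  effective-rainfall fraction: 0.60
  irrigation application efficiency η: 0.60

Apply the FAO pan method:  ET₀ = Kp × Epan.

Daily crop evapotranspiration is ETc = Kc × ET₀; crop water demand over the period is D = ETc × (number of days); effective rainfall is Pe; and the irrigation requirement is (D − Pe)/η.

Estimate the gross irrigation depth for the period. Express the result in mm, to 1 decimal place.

36.9 mm

ET₀ = 0.67 × 4.4 = 2.9480 mm/d
ETc = Kc × ET₀ = 1.12 × 2.9480 = 3.3018 mm/d
Crop demand D = ETc × 7 d = 3.3018 × 7 = 23.113 mm
Pe = 0.60 × 1.6 = 0.960 mm
D − Pe = 23.113 − 0.960 = 22.153 mm
Gross irrigation = 22.153 / 0.60 = 36.922 mm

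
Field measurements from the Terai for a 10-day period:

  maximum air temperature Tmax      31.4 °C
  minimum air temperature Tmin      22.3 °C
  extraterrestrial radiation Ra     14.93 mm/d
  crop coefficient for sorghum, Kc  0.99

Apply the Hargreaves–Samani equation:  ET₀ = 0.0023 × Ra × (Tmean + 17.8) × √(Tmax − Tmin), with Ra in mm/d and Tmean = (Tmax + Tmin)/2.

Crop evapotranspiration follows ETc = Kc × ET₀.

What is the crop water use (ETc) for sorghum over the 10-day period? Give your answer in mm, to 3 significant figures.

45.8 mm

Tmean = (31.4 + 22.3)/2 = 26.85 °C
ET₀ = 0.0023 × 14.93 × (26.85 + 17.8) × √9.1 = 0.0023 × 14.93 × 44.65 × 3.0166 = 4.6252 mm/d
ETc = Kc × ET₀ = 0.99 × 4.6252 = 4.5789 mm/d
Over 10 days: 4.5789 × 10 = 45.789 mm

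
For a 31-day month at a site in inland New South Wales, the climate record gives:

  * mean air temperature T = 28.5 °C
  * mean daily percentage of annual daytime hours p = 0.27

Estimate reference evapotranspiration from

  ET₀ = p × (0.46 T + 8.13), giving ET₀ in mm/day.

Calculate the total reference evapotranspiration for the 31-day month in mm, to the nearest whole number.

ET₀ = 0.27 × (0.46 × 28.5 + 8.13) = 0.27 × 21.240 = 5.7348 mm/d
Monthly total = 5.7348 × 31 = 177.779 mm

178 mm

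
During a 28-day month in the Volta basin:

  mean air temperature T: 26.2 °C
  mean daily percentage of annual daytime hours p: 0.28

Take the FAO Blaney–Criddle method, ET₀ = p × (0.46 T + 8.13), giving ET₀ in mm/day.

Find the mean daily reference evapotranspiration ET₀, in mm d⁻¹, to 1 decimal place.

ET₀ = 0.28 × (0.46 × 26.2 + 8.13) = 0.28 × 20.182 = 5.6510 mm/d

5.7 mm d⁻¹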